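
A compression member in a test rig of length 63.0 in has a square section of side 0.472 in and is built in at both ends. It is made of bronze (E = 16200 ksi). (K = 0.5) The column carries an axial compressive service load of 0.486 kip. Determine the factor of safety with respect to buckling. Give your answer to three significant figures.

n ≈ 1.37

I = a⁴/12 = 0.472⁴/12 = 4.136×10^-3 in⁴
Effective length L_e = K·L = 0.5 × 63.0 = 31.50 in
P_cr = π²EI / L_e² = π² × 16200×10³ × 4.136×10^-3 / 31.50² = 666.5 lb
Factor of safety n = P_cr / P = 0.66647 / 0.486 = 1.37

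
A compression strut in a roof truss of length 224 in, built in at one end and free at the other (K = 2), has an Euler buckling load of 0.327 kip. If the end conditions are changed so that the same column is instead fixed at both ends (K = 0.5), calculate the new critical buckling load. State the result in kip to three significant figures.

P_cr ∝ 1/K², so P_cr,new = P_cr,old × (K_old/K_new)² = 0.327 × (2/0.5)²
= 0.327 × 16.00 = 5.23 kip

P_cr ≈ 5.23 kip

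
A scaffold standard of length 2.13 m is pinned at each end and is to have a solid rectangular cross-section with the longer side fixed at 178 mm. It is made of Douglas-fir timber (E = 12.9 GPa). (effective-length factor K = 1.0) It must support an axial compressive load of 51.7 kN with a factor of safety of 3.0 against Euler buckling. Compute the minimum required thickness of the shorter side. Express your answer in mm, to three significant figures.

Required P_cr = n·P = 3.0 × 51.7 = 155.1 kN
L_e = K·L = 1 × 2.13 = 2.130 m
Required I = P_cr·L_e²/(π²E) = 1.551×10^5 × 2.130² / (π² × 1.29×10^10) = 5.527×10^-6 m⁴
I_req = 5.527×10^6 mm⁴
Rectangle, weak axis: I_min = h·b³/12 with h = 178 mm fixed  ⇒  b = (12I/h)^(1/3) = 72.0 mm

b ≈ 72.0 mm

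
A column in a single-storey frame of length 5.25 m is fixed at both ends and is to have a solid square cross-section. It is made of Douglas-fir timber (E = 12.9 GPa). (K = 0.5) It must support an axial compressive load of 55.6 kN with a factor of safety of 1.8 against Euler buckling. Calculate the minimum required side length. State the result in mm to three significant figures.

a ≈ 89.8 mm

Required P_cr = n·P = 1.8 × 55.6 = 100.1 kN
L_e = K·L = 0.5 × 5.25 = 2.625 m
Required I = P_cr·L_e²/(π²E) = 1.001×10^5 × 2.625² / (π² × 1.29×10^10) = 5.416×10^-6 m⁴
I_req = 5.416×10^6 mm⁴
Solid square: I = a⁴/12  ⇒  a = (12I)^(1/4) = (12×5.416×10^6)^(1/4) = 89.8 mm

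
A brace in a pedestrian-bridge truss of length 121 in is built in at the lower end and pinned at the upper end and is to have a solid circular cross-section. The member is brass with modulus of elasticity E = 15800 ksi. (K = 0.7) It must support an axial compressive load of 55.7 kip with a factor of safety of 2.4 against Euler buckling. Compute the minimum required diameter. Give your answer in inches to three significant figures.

Required P_cr = n·P = 2.4 × 55.7 = 133.7 kip
L_e = K·L = 0.7 × 121 = 84.70 in
Required I = P_cr·L_e²/(π²E) = 1.337×10^5 × 84.70² / (π² × 1.58×10^7) = 6.150 in⁴
Solid circle: I = πd⁴/64  ⇒  d = (64I/π)^(1/4) = (64×6.150/π)^(1/4) = 3.35 in

d ≈ 3.35 in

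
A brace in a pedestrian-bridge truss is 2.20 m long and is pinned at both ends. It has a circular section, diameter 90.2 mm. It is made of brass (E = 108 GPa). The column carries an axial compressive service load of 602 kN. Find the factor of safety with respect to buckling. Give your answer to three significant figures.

I = πd⁴/64 = π×90.2⁴/64 = 3.249×10^6 mm⁴
I = 3.249×10^6 mm⁴ = 3.249×10^-6 m⁴
Effective length L_e = K·L = 1 × 2.20 = 2.200 m
P_cr = π²EI / L_e² = π² × 108×10⁹ × 3.249×10^-6 / 2.200² = 7.156×10^5 N
Factor of safety n = P_cr / P = 715.61 / 602 = 1.19

n ≈ 1.19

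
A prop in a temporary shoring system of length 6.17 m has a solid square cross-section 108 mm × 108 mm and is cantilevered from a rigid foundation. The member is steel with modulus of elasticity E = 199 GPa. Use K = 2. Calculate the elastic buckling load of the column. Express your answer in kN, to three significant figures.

P_cr ≈ 146 kN

I = a⁴/12 = 108⁴/12 = 1.134×10^7 mm⁴
I = 1.134×10^7 mm⁴ = 1.134×10^-5 m⁴
Effective length L_e = K·L = 2 × 6.17 = 12.34 m
P_cr = π²EI / L_e² = π² × 199×10⁹ × 1.134×10^-5 / 12.34² = 1.462×10^5 N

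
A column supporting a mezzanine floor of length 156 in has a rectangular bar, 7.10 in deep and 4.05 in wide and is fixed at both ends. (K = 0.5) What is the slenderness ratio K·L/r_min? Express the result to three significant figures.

λ ≈ 66.7

For a rectangle r_min = b/√12 = 4.05/√12 = 1.169 in
L_e = K·L = 0.5 × 156 = 78.00 in
λ = L_e / r_min = 78.000 / 1.169 = 66.7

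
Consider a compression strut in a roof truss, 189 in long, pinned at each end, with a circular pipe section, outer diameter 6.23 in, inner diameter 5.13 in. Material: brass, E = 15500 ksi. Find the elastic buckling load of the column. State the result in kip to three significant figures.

P_cr ≈ 171 kip

d_o = 6.23 in, d_i = 5.13 in
I = π(d_o⁴ − d_i⁴)/64 = π(6.23⁴ − 5.130⁴)/64 = 39.95 in⁴
Effective length L_e = K·L = 1 × 189 = 189.0 in
P_cr = π²EI / L_e² = π² × 15500×10³ × 39.95 / 189.0² = 1.711×10^5 lb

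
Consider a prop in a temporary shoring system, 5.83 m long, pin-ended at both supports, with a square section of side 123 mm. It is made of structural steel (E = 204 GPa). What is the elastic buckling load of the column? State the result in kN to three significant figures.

I = a⁴/12 = 123⁴/12 = 1.907×10^7 mm⁴
I = 1.907×10^7 mm⁴ = 1.907×10^-5 m⁴
Effective length L_e = K·L = 1 × 5.83 = 5.830 m
P_cr = π²EI / L_e² = π² × 204×10⁹ × 1.907×10^-5 / 5.830² = 1.130×10^6 N

P_cr ≈ 1130 kN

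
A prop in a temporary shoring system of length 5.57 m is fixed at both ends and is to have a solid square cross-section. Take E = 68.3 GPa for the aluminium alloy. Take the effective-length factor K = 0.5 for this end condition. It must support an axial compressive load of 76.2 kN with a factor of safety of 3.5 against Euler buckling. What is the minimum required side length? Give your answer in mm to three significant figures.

a ≈ 77.9 mm

Required P_cr = n·P = 3.5 × 76.2 = 266.7 kN
L_e = K·L = 0.5 × 5.57 = 2.785 m
Required I = P_cr·L_e²/(π²E) = 2.667×10^5 × 2.785² / (π² × 6.83×10^10) = 3.069×10^-6 m⁴
I_req = 3.069×10^6 mm⁴
Solid square: I = a⁴/12  ⇒  a = (12I)^(1/4) = (12×3.069×10^6)^(1/4) = 77.9 mm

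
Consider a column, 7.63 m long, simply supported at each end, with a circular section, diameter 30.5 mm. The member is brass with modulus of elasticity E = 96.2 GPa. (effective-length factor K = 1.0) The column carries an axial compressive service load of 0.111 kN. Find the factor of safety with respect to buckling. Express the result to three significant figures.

n ≈ 6.24

I = πd⁴/64 = π×30.5⁴/64 = 4.248×10^4 mm⁴
I = 4.248×10^4 mm⁴ = 4.248×10^-8 m⁴
Effective length L_e = K·L = 1 × 7.63 = 7.630 m
P_cr = π²EI / L_e² = π² × 96.2×10⁹ × 4.248×10^-8 / 7.630² = 692.8 N
Factor of safety n = P_cr / P = 0.69278 / 0.111 = 6.24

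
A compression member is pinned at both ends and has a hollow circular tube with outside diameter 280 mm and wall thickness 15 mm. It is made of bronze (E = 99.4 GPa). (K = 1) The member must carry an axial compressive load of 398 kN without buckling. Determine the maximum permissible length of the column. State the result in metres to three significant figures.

Inner diameter d_i = 280 − 2×15 = 250.0 mm
I = π(d_o⁴ − d_i⁴)/64 = π(280⁴ − 250.0⁴)/64 = 1.100×10^8 mm⁴
I = 1.100×10^-4 m⁴
At the buckling limit P_cr = P = 3.980×10^5 N
From P_cr = π²EI/(K·L)²:  L = (1/K)·√(π²EI/P_cr) = (1/1)·√(π²×9.94×10^10×1.100×10^-4/3.980×10^5)
L = 16.5 m

L_max ≈ 16.5 m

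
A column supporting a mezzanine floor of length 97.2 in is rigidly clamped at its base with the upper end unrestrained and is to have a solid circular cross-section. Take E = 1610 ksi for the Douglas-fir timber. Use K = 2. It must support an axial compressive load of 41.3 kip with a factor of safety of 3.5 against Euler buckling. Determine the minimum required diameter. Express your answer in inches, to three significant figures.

d ≈ 9.15 in

Required P_cr = n·P = 3.5 × 41.3 = 144.5 kip
L_e = K·L = 2 × 97.2 = 194.4 in
Required I = P_cr·L_e²/(π²E) = 1.445×10^5 × 194.4² / (π² × 1.61×10^6) = 343.8 in⁴
Solid circle: I = πd⁴/64  ⇒  d = (64I/π)^(1/4) = (64×343.8/π)^(1/4) = 9.15 in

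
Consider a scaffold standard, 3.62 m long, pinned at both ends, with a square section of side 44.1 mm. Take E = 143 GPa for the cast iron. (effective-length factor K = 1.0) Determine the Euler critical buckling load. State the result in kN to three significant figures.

P_cr ≈ 33.9 kN

I = a⁴/12 = 44.1⁴/12 = 3.152×10^5 mm⁴
I = 3.152×10^5 mm⁴ = 3.152×10^-7 m⁴
Effective length L_e = K·L = 1 × 3.62 = 3.620 m
P_cr = π²EI / L_e² = π² × 143×10⁹ × 3.152×10^-7 / 3.620² = 3.395×10^4 N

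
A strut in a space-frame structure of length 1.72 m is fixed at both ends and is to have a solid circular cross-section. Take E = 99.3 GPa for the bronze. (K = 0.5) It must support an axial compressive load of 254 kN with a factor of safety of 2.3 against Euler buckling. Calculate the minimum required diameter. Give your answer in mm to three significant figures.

Required P_cr = n·P = 2.3 × 254 = 584.2 kN
L_e = K·L = 0.5 × 1.72 = 0.8600 m
Required I = P_cr·L_e²/(π²E) = 5.842×10^5 × 0.8600² / (π² × 9.93×10^10) = 4.409×10^-7 m⁴
I_req = 4.409×10^5 mm⁴
Solid circle: I = πd⁴/64  ⇒  d = (64I/π)^(1/4) = (64×4.409×10^5/π)^(1/4) = 54.7 mm

d ≈ 54.7 mm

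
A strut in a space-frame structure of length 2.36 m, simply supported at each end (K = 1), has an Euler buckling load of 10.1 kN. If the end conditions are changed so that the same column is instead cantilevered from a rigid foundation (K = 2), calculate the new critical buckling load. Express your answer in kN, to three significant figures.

P_cr ∝ 1/K², so P_cr,new = P_cr,old × (K_old/K_new)² = 10.1 × (1/2)²
= 10.1 × 0.2500 = 2.52 kN

P_cr ≈ 2.52 kN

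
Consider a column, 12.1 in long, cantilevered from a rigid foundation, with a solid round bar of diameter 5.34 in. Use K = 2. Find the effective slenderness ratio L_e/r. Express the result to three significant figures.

I = πd⁴/64 = π×5.34⁴/64 = 39.91 in⁴
A = 22.40 in²;  r_min = √(I/A) = √(39.91/22.40) = 1.335 in
L_e = K·L = 2 × 12.1 = 24.20 in
λ = L_e / r_min = 24.200 / 1.335 = 18.1

λ ≈ 18.1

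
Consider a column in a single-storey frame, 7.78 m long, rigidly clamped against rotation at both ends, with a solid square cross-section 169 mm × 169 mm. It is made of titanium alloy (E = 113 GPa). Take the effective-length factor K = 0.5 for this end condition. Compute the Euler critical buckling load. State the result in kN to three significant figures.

I = a⁴/12 = 169⁴/12 = 6.798×10^7 mm⁴
I = 6.798×10^7 mm⁴ = 6.798×10^-5 m⁴
Effective length L_e = K·L = 0.5 × 7.78 = 3.890 m
P_cr = π²EI / L_e² = π² × 113×10⁹ × 6.798×10^-5 / 3.890² = 5.010×10^6 N

P_cr ≈ 5010 kN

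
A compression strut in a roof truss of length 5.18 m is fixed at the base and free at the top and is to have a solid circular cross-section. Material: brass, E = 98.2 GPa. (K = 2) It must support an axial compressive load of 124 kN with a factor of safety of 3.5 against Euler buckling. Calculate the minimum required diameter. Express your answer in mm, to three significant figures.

Required P_cr = n·P = 3.5 × 124 = 434.0 kN
L_e = K·L = 2 × 5.18 = 10.36 m
Required I = P_cr·L_e²/(π²E) = 4.340×10^5 × 10.36² / (π² × 9.82×10^10) = 4.806×10^-5 m⁴
I_req = 4.806×10^7 mm⁴
Solid circle: I = πd⁴/64  ⇒  d = (64I/π)^(1/4) = (64×4.806×10^7/π)^(1/4) = 177 mm

d ≈ 177 mm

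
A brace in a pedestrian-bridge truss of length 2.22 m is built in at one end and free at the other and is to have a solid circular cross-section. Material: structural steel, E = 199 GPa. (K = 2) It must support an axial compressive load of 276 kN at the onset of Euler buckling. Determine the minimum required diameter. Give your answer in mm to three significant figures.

d ≈ 86.7 mm

L_e = K·L = 2 × 2.22 = 4.440 m
Required I = P_cr·L_e²/(π²E) = 2.760×10^5 × 4.440² / (π² × 1.99×10^11) = 2.770×10^-6 m⁴
I_req = 2.770×10^6 mm⁴
Solid circle: I = πd⁴/64  ⇒  d = (64I/π)^(1/4) = (64×2.770×10^6/π)^(1/4) = 86.7 mm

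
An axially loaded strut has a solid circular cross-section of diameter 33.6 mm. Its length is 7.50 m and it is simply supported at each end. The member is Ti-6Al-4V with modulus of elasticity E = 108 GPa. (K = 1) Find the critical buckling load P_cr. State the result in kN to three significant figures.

P_cr ≈ 1.19 kN

I = πd⁴/64 = π×33.6⁴/64 = 6.256×10^4 mm⁴
I = 6.256×10^4 mm⁴ = 6.256×10^-8 m⁴
Effective length L_e = K·L = 1 × 7.50 = 7.500 m
P_cr = π²EI / L_e² = π² × 108×10⁹ × 6.256×10^-8 / 7.500² = 1.186×10^3 N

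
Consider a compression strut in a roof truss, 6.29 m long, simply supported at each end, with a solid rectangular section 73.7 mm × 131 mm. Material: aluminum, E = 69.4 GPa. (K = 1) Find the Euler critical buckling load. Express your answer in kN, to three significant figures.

Buckling occurs about the weak axis: I_min = h·b³/12 with b = 73.7 mm (the shorter side).
I_min = 131×73.7³/12 = 4.370×10^6 mm⁴
I = 4.370×10^6 mm⁴ = 4.370×10^-6 m⁴
Effective length L_e = K·L = 1 × 6.29 = 6.290 m
P_cr = π²EI / L_e² = π² × 69.4×10⁹ × 4.370×10^-6 / 6.290² = 7.566×10^4 N

P_cr ≈ 75.7 kN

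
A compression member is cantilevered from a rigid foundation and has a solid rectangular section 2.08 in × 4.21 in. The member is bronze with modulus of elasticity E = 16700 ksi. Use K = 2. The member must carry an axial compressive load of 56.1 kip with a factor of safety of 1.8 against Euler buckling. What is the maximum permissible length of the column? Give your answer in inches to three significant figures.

Buckling occurs about the weak axis: I_min = h·b³/12 with b = 2.08 in (the shorter side).
I_min = 4.21×2.08³/12 = 3.157 in⁴
Required critical load P_cr = n·P = 1.8 × 56.1 = 101.0 kip = 1.010×10^5 lb
From P_cr = π²EI/(K·L)²:  L = (1/K)·√(π²EI/P_cr) = (1/2)·√(π²×1.67×10^7×3.157/1.010×10^5)
L = 35.9 in

L_max ≈ 35.9 in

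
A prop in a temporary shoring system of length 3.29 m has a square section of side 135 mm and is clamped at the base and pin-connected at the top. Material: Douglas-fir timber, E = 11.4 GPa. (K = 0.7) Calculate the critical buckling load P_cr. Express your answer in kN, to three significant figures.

P_cr ≈ 587 kN

I = a⁴/12 = 135⁴/12 = 2.768×10^7 mm⁴
I = 2.768×10^7 mm⁴ = 2.768×10^-5 m⁴
Effective length L_e = K·L = 0.7 × 3.29 = 2.303 m
P_cr = π²EI / L_e² = π² × 11.4×10⁹ × 2.768×10^-5 / 2.303² = 5.872×10^5 N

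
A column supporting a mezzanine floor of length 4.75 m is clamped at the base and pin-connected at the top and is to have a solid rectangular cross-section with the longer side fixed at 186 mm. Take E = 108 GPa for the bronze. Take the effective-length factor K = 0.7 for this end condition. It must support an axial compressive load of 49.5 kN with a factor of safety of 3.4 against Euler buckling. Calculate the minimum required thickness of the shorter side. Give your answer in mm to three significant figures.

b ≈ 48.3 mm

Required P_cr = n·P = 3.4 × 49.5 = 168.3 kN
L_e = K·L = 0.7 × 4.75 = 3.325 m
Required I = P_cr·L_e²/(π²E) = 1.683×10^5 × 3.325² / (π² × 1.08×10^11) = 1.746×10^-6 m⁴
I_req = 1.746×10^6 mm⁴
Rectangle, weak axis: I_min = h·b³/12 with h = 186 mm fixed  ⇒  b = (12I/h)^(1/3) = 48.3 mm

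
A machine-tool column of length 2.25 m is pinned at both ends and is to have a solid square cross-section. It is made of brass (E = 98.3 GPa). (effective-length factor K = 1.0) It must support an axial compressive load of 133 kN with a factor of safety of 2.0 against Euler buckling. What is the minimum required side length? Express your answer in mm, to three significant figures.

Required P_cr = n·P = 2.0 × 133 = 266.0 kN
L_e = K·L = 1 × 2.25 = 2.250 m
Required I = P_cr·L_e²/(π²E) = 2.660×10^5 × 2.250² / (π² × 9.83×10^10) = 1.388×10^-6 m⁴
I_req = 1.388×10^6 mm⁴
Solid square: I = a⁴/12  ⇒  a = (12I)^(1/4) = (12×1.388×10^6)^(1/4) = 63.9 mm

a ≈ 63.9 mm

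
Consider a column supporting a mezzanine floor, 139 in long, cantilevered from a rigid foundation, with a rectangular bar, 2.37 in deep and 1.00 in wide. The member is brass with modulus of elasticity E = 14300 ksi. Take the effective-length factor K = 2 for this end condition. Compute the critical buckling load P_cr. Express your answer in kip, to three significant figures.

Buckling occurs about the weak axis: I_min = h·b³/12 with b = 1.00 in (the shorter side).
I_min = 2.37×1.00³/12 = 0.1975 in⁴
Effective length L_e = K·L = 2 × 139 = 278.0 in
P_cr = π²EI / L_e² = π² × 14300×10³ × 0.1975 / 278.0² = 360.7 lb

P_cr ≈ 0.361 kip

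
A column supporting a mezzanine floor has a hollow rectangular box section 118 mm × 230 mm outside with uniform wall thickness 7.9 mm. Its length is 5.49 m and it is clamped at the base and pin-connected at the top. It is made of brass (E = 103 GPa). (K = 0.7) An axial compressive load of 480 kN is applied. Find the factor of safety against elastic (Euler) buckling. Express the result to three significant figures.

Inner dimensions: h_i = 230 − 2×7.9 = 214.2 mm, b_i = 118 − 2×7.9 = 102.2 mm
Weak-axis I_min = (h_o·b_o³ − h_i·b_i³)/12 with b_o = 118, b_i = 102.2 mm (shorter outer/inner sides).
I_min = (230×118³ − 214.2×102.2³)/12 = 1.244×10^7 mm⁴
I = 1.244×10^7 mm⁴ = 1.244×10^-5 m⁴
Effective length L_e = K·L = 0.7 × 5.49 = 3.843 m
P_cr = π²EI / L_e² = π² × 103×10⁹ × 1.244×10^-5 / 3.843² = 8.561×10^5 N
Factor of safety n = P_cr / P = 856.09 / 480 = 1.78

n ≈ 1.78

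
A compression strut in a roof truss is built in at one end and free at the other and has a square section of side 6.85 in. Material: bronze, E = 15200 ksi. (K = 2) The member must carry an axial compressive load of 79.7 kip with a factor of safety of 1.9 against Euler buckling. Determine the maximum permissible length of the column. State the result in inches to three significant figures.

L_max ≈ 213 in

I = a⁴/12 = 6.85⁴/12 = 183.5 in⁴
Required critical load P_cr = n·P = 1.9 × 79.7 = 151.4 kip = 1.514×10^5 lb
From P_cr = π²EI/(K·L)²:  L = (1/K)·√(π²EI/P_cr) = (1/2)·√(π²×1.52×10^7×183.5/1.514×10^5)
L = 213 in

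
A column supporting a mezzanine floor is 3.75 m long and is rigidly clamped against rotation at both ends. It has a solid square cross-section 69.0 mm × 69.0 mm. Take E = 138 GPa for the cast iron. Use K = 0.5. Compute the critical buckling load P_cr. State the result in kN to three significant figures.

P_cr ≈ 732 kN

I = a⁴/12 = 69.0⁴/12 = 1.889×10^6 mm⁴
I = 1.889×10^6 mm⁴ = 1.889×10^-6 m⁴
Effective length L_e = K·L = 0.5 × 3.75 = 1.875 m
P_cr = π²EI / L_e² = π² × 138×10⁹ × 1.889×10^-6 / 1.875² = 7.318×10^5 N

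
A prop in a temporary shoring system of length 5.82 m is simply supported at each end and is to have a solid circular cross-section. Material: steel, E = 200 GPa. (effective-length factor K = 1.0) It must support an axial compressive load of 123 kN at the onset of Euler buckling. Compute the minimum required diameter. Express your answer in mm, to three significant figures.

L_e = K·L = 1 × 5.82 = 5.820 m
Required I = P_cr·L_e²/(π²E) = 1.230×10^5 × 5.820² / (π² × 2.00×10^11) = 2.111×10^-6 m⁴
I_req = 2.111×10^6 mm⁴
Solid circle: I = πd⁴/64  ⇒  d = (64I/π)^(1/4) = (64×2.111×10^6/π)^(1/4) = 81.0 mm

d ≈ 81.0 mm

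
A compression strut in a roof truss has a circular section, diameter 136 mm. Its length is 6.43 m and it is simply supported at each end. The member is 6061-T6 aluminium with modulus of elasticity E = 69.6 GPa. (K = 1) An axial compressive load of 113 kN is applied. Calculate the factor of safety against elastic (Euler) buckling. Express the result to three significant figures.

n ≈ 2.47

I = πd⁴/64 = π×136⁴/64 = 1.679×10^7 mm⁴
I = 1.679×10^7 mm⁴ = 1.679×10^-5 m⁴
Effective length L_e = K·L = 1 × 6.43 = 6.430 m
P_cr = π²EI / L_e² = π² × 69.6×10⁹ × 1.679×10^-5 / 6.430² = 2.790×10^5 N
Factor of safety n = P_cr / P = 279.01 / 113 = 2.47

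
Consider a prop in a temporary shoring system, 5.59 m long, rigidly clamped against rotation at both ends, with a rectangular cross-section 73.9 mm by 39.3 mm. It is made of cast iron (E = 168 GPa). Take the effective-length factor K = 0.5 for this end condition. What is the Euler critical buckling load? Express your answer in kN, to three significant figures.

P_cr ≈ 79.3 kN

Buckling occurs about the weak axis: I_min = h·b³/12 with b = 39.3 mm (the shorter side).
I_min = 73.9×39.3³/12 = 3.738×10^5 mm⁴
I = 3.738×10^5 mm⁴ = 3.738×10^-7 m⁴
Effective length L_e = K·L = 0.5 × 5.59 = 2.795 m
P_cr = π²EI / L_e² = π² × 168×10⁹ × 3.738×10^-7 / 2.795² = 7.934×10^4 N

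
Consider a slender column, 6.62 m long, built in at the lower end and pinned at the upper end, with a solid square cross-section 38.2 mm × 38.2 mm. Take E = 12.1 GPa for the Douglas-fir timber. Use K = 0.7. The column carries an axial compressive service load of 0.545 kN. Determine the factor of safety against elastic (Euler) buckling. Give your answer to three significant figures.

I = a⁴/12 = 38.2⁴/12 = 1.774×10^5 mm⁴
I = 1.774×10^5 mm⁴ = 1.774×10^-7 m⁴
Effective length L_e = K·L = 0.7 × 6.62 = 4.634 m
P_cr = π²EI / L_e² = π² × 12.1×10⁹ × 1.774×10^-7 / 4.634² = 986.8 N
Factor of safety n = P_cr / P = 0.98684 / 0.545 = 1.81

n ≈ 1.81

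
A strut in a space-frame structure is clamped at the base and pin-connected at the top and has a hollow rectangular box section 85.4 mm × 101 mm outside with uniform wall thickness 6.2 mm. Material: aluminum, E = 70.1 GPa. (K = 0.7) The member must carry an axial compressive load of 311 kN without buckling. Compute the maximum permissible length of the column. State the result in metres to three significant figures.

Inner dimensions: h_i = 101 − 2×6.2 = 88.60 mm, b_i = 85.4 − 2×6.2 = 73.00 mm
Weak-axis I_min = (h_o·b_o³ − h_i·b_i³)/12 with b_o = 85.4, b_i = 73.00 mm (shorter outer/inner sides).
I_min = (101×85.4³ − 88.60×73.00³)/12 = 2.370×10^6 mm⁴
I = 2.370×10^-6 m⁴
At the buckling limit P_cr = P = 3.110×10^5 N
From P_cr = π²EI/(K·L)²:  L = (1/K)·√(π²EI/P_cr) = (1/0.7)·√(π²×7.01×10^10×2.370×10^-6/3.110×10^5)
L = 3.28 m

L_max ≈ 3.28 m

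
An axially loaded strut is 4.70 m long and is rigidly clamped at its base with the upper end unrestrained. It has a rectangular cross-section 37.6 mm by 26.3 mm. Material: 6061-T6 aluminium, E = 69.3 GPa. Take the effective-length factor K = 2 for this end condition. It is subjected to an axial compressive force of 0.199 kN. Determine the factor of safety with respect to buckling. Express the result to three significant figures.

Buckling occurs about the weak axis: I_min = h·b³/12 with b = 26.3 mm (the shorter side).
I_min = 37.6×26.3³/12 = 5.700×10^4 mm⁴
I = 5.700×10^4 mm⁴ = 5.700×10^-8 m⁴
Effective length L_e = K·L = 2 × 4.70 = 9.400 m
P_cr = π²EI / L_e² = π² × 69.3×10⁹ × 5.700×10^-8 / 9.400² = 441.2 N
Factor of safety n = P_cr / P = 0.44122 / 0.199 = 2.22

n ≈ 2.22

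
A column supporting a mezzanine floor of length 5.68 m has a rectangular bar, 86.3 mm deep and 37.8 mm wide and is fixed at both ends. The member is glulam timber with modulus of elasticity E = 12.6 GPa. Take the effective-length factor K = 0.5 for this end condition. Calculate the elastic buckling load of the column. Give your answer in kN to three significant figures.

P_cr ≈ 5.99 kN

Buckling occurs about the weak axis: I_min = h·b³/12 with b = 37.8 mm (the shorter side).
I_min = 86.3×37.8³/12 = 3.884×10^5 mm⁴
I = 3.884×10^5 mm⁴ = 3.884×10^-7 m⁴
Effective length L_e = K·L = 0.5 × 5.68 = 2.840 m
P_cr = π²EI / L_e² = π² × 12.6×10⁹ × 3.884×10^-7 / 2.840² = 5.989×10^3 N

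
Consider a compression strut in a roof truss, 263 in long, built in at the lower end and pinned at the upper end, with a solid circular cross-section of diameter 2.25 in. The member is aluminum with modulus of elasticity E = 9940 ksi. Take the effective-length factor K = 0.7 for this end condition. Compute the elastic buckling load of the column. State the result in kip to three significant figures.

I = πd⁴/64 = π×2.25⁴/64 = 1.258 in⁴
Effective length L_e = K·L = 0.7 × 263 = 184.1 in
P_cr = π²EI / L_e² = π² × 9940×10³ × 1.258 / 184.1² = 3.641×10^3 lb

P_cr ≈ 3.64 kip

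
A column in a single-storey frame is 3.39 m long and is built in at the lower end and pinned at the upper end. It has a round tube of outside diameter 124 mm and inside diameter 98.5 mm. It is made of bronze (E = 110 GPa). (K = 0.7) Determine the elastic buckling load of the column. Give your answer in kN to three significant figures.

P_cr ≈ 1350 kN

d_o = 124 mm, d_i = 98.5 mm
I = π(d_o⁴ − d_i⁴)/64 = π(124⁴ − 98.50⁴)/64 = 6.985×10^6 mm⁴
I = 6.985×10^6 mm⁴ = 6.985×10^-6 m⁴
Effective length L_e = K·L = 0.7 × 3.39 = 2.373 m
P_cr = π²EI / L_e² = π² × 110×10⁹ × 6.985×10^-6 / 2.373² = 1.347×10^6 N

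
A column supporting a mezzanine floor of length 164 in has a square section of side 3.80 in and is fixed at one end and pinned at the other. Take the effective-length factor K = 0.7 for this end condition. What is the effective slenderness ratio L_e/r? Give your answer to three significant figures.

I = a⁴/12 = 3.80⁴/12 = 17.38 in⁴
A = 14.44 in²;  r_min = √(I/A) = √(17.38/14.44) = 1.097 in
L_e = K·L = 0.7 × 164 = 114.8 in
λ = L_e / r_min = 114.80 / 1.097 = 105

λ ≈ 105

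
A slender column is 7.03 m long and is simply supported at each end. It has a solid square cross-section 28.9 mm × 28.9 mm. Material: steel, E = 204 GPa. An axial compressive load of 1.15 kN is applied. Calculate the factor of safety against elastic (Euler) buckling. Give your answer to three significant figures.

I = a⁴/12 = 28.9⁴/12 = 5.813×10^4 mm⁴
I = 5.813×10^4 mm⁴ = 5.813×10^-8 m⁴
Effective length L_e = K·L = 1 × 7.03 = 7.030 m
P_cr = π²EI / L_e² = π² × 204×10⁹ × 5.813×10^-8 / 7.030² = 2.368×10^3 N
Factor of safety n = P_cr / P = 2.3683 / 1.15 = 2.06

n ≈ 2.06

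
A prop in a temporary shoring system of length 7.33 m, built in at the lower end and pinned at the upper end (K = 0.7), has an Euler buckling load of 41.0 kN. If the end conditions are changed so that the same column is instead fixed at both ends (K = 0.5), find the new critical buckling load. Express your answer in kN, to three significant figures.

P_cr ≈ 80.4 kN

P_cr ∝ 1/K², so P_cr,new = P_cr,old × (K_old/K_new)² = 41.0 × (0.7/0.5)²
= 41.0 × 1.960 = 80.4 kN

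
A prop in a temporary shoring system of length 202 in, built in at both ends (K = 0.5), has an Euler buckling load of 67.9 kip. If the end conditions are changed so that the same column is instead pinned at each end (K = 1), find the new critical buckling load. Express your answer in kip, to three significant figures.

P_cr ≈ 17.0 kip

P_cr ∝ 1/K², so P_cr,new = P_cr,old × (K_old/K_new)² = 67.9 × (0.5/1)²
= 67.9 × 0.2500 = 17.0 kip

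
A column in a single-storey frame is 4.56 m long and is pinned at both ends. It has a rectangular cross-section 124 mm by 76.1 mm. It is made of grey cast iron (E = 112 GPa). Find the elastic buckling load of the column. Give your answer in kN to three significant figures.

Buckling occurs about the weak axis: I_min = h·b³/12 with b = 76.1 mm (the shorter side).
I_min = 124×76.1³/12 = 4.554×10^6 mm⁴
I = 4.554×10^6 mm⁴ = 4.554×10^-6 m⁴
Effective length L_e = K·L = 1 × 4.56 = 4.560 m
P_cr = π²EI / L_e² = π² × 112×10⁹ × 4.554×10^-6 / 4.560² = 2.421×10^5 N

P_cr ≈ 242 kN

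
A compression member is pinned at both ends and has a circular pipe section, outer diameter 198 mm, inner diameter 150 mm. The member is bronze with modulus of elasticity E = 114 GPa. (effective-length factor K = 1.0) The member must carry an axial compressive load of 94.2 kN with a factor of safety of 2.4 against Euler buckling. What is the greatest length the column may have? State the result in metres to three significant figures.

d_o = 198 mm, d_i = 150 mm
I = π(d_o⁴ − d_i⁴)/64 = π(198⁴ − 150.0⁴)/64 = 5.059×10^7 mm⁴
I = 5.059×10^-5 m⁴
Required critical load P_cr = n·P = 2.4 × 94.2 = 226.1 kN = 2.261×10^5 N
From P_cr = π²EI/(K·L)²:  L = (1/K)·√(π²EI/P_cr) = (1/1)·√(π²×1.14×10^11×5.059×10^-5/2.261×10^5)
L = 15.9 m

L_max ≈ 15.9 m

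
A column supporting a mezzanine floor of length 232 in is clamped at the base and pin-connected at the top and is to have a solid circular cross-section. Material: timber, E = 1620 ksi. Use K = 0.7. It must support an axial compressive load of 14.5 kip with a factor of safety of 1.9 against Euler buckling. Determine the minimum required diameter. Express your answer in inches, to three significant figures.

d ≈ 5.52 in

Required P_cr = n·P = 1.9 × 14.5 = 27.55 kip
L_e = K·L = 0.7 × 232 = 162.4 in
Required I = P_cr·L_e²/(π²E) = 2.755×10^4 × 162.4² / (π² × 1.62×10^6) = 45.44 in⁴
Solid circle: I = πd⁴/64  ⇒  d = (64I/π)^(1/4) = (64×45.44/π)^(1/4) = 5.52 in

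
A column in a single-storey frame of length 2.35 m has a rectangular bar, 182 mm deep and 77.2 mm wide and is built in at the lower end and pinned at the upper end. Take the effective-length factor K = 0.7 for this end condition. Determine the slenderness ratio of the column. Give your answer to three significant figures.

λ ≈ 73.8

For a rectangle r_min = b/√12 = 77.2/√12 = 22.29 mm
L_e = K·L = 0.7 × 2.35 m = 1.645 m = 1645.0 mm
λ = L_e / r_min = 1645.0 / 22.29 = 73.8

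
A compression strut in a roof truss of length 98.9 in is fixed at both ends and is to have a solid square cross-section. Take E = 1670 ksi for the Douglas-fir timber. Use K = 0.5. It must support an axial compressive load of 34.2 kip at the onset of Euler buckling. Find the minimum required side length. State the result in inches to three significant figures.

L_e = K·L = 0.5 × 98.9 = 49.45 in
Required I = P_cr·L_e²/(π²E) = 3.420×10^4 × 49.45² / (π² × 1.67×10^6) = 5.074 in⁴
Solid square: I = a⁴/12  ⇒  a = (12I)^(1/4) = (12×5.074)^(1/4) = 2.79 in

a ≈ 2.79 in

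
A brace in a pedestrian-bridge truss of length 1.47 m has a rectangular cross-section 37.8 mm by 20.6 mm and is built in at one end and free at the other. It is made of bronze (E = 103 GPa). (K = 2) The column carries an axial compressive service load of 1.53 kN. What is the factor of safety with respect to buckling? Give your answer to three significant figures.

Buckling occurs about the weak axis: I_min = h·b³/12 with b = 20.6 mm (the shorter side).
I_min = 37.8×20.6³/12 = 2.754×10^4 mm⁴
I = 2.754×10^4 mm⁴ = 2.754×10^-8 m⁴
Effective length L_e = K·L = 2 × 1.47 = 2.940 m
P_cr = π²EI / L_e² = π² × 103×10⁹ × 2.754×10^-8 / 2.940² = 3.239×10^3 N
Factor of safety n = P_cr / P = 3.2386 / 1.53 = 2.12

n ≈ 2.12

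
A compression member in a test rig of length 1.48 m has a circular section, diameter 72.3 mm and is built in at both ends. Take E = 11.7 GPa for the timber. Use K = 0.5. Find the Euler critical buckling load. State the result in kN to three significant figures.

I = πd⁴/64 = π×72.3⁴/64 = 1.341×10^6 mm⁴
I = 1.341×10^6 mm⁴ = 1.341×10^-6 m⁴
Effective length L_e = K·L = 0.5 × 1.48 = 0.7400 m
P_cr = π²EI / L_e² = π² × 11.7×10⁹ × 1.341×10^-6 / 0.7400² = 2.828×10^5 N

P_cr ≈ 283 kN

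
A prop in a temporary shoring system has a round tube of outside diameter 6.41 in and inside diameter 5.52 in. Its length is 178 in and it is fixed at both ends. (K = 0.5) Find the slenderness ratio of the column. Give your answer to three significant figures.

λ ≈ 42.1

d_o = 6.41 in, d_i = 5.52 in
I = π(d_o⁴ − d_i⁴)/64 = π(6.41⁴ − 5.520⁴)/64 = 37.30 in⁴
A = 8.339 in²;  r_min = √(I/A) = √(37.30/8.339) = 2.115 in
L_e = K·L = 0.5 × 178 = 89.00 in
λ = L_e / r_min = 89.000 / 2.115 = 42.1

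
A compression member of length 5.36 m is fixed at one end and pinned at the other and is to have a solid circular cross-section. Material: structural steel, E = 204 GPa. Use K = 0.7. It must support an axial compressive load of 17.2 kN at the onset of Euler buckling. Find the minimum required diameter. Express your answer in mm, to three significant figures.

d ≈ 39.6 mm

L_e = K·L = 0.7 × 5.36 = 3.752 m
Required I = P_cr·L_e²/(π²E) = 1.720×10^4 × 3.752² / (π² × 2.04×10^11) = 1.203×10^-7 m⁴
I_req = 1.203×10^5 mm⁴
Solid circle: I = πd⁴/64  ⇒  d = (64I/π)^(1/4) = (64×1.203×10^5/π)^(1/4) = 39.6 mm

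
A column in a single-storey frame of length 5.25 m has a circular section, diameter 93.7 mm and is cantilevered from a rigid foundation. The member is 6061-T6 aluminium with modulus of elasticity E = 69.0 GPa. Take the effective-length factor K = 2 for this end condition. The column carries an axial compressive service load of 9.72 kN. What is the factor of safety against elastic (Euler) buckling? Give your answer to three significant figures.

I = πd⁴/64 = π×93.7⁴/64 = 3.784×10^6 mm⁴
I = 3.784×10^6 mm⁴ = 3.784×10^-6 m⁴
Effective length L_e = K·L = 2 × 5.25 = 10.50 m
P_cr = π²EI / L_e² = π² × 69.0×10⁹ × 3.784×10^-6 / 10.50² = 2.337×10^4 N
Factor of safety n = P_cr / P = 23.372 / 9.72 = 2.40

n ≈ 2.40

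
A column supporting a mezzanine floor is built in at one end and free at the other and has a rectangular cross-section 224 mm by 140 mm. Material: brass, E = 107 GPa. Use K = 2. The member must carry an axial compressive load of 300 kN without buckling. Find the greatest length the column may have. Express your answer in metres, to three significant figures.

L_max ≈ 6.71 m

Buckling occurs about the weak axis: I_min = h·b³/12 with b = 140 mm (the shorter side).
I_min = 224×140³/12 = 5.122×10^7 mm⁴
I = 5.122×10^-5 m⁴
At the buckling limit P_cr = P = 3.000×10^5 N
From P_cr = π²EI/(K·L)²:  L = (1/K)·√(π²EI/P_cr) = (1/2)·√(π²×1.07×10^11×5.122×10^-5/3.000×10^5)
L = 6.71 m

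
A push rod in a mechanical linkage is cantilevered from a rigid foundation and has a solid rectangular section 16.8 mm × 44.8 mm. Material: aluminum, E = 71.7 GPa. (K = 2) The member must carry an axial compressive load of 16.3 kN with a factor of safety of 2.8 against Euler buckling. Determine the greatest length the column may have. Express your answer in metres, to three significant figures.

L_max ≈ 0.262 m

Buckling occurs about the weak axis: I_min = h·b³/12 with b = 16.8 mm (the shorter side).
I_min = 44.8×16.8³/12 = 1.770×10^4 mm⁴
I = 1.770×10^-8 m⁴
Required critical load P_cr = n·P = 2.8 × 16.3 = 45.64 kN = 4.564×10^4 N
From P_cr = π²EI/(K·L)²:  L = (1/K)·√(π²EI/P_cr) = (1/2)·√(π²×7.17×10^10×1.770×10^-8/4.564×10^4)
L = 0.262 m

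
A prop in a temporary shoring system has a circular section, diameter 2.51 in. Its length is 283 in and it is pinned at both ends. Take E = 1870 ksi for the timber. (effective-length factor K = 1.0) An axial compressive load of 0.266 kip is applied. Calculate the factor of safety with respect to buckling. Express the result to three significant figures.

I = πd⁴/64 = π×2.51⁴/64 = 1.948 in⁴
Effective length L_e = K·L = 1 × 283 = 283.0 in
P_cr = π²EI / L_e² = π² × 1870×10³ × 1.948 / 283.0² = 449.0 lb
Factor of safety n = P_cr / P = 0.44899 / 0.266 = 1.69

n ≈ 1.69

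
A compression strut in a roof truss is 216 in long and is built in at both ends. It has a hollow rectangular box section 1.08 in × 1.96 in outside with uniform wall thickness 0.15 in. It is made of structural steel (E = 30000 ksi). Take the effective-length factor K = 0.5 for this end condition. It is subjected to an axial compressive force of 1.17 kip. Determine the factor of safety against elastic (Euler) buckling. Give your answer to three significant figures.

n ≈ 3.04

Inner dimensions: h_i = 1.96 − 2×0.15 = 1.660 in, b_i = 1.08 − 2×0.15 = 0.7800 in
Weak-axis I_min = (h_o·b_o³ − h_i·b_i³)/12 with b_o = 1.08, b_i = 0.7800 in (shorter outer/inner sides).
I_min = (1.96×1.08³ − 1.660×0.7800³)/12 = 0.1401 in⁴
Effective length L_e = K·L = 0.5 × 216 = 108.0 in
P_cr = π²EI / L_e² = π² × 30000×10³ × 0.1401 / 108.0² = 3.557×10^3 lb
Factor of safety n = P_cr / P = 3.5566 / 1.17 = 3.04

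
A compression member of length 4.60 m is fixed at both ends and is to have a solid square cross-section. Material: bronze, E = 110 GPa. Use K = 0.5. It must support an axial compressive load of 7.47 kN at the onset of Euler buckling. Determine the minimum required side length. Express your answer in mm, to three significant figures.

L_e = K·L = 0.5 × 4.60 = 2.300 m
Required I = P_cr·L_e²/(π²E) = 7.470×10^3 × 2.300² / (π² × 1.10×10^11) = 3.640×10^-8 m⁴
I_req = 3.640×10^4 mm⁴
Solid square: I = a⁴/12  ⇒  a = (12I)^(1/4) = (12×3.640×10^4)^(1/4) = 25.7 mm

a ≈ 25.7 mm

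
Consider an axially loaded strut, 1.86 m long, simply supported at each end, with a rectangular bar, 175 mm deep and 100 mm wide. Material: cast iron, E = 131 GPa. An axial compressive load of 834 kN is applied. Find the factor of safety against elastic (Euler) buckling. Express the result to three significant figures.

Buckling occurs about the weak axis: I_min = h·b³/12 with b = 100 mm (the shorter side).
I_min = 175×100³/12 = 1.458×10^7 mm⁴
I = 1.458×10^7 mm⁴ = 1.458×10^-5 m⁴
Effective length L_e = K·L = 1 × 1.86 = 1.860 m
P_cr = π²EI / L_e² = π² × 131×10⁹ × 1.458×10^-5 / 1.860² = 5.450×10^6 N
Factor of safety n = P_cr / P = 5450.1 / 834 = 6.53

n ≈ 6.53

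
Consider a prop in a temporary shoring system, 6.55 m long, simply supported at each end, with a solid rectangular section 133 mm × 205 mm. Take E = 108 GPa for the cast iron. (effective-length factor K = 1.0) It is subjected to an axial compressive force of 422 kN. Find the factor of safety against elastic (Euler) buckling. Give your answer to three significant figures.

n ≈ 2.37

Buckling occurs about the weak axis: I_min = h·b³/12 with b = 133 mm (the shorter side).
I_min = 205×133³/12 = 4.019×10^7 mm⁴
I = 4.019×10^7 mm⁴ = 4.019×10^-5 m⁴
Effective length L_e = K·L = 1 × 6.55 = 6.550 m
P_cr = π²EI / L_e² = π² × 108×10⁹ × 4.019×10^-5 / 6.550² = 9.985×10^5 N
Factor of safety n = P_cr / P = 998.55 / 422 = 2.37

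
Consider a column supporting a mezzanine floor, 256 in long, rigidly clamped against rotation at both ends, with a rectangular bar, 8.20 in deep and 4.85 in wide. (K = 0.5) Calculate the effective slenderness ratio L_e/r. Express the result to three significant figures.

For a rectangle r_min = b/√12 = 4.85/√12 = 1.400 in
L_e = K·L = 0.5 × 256 = 128.0 in
λ = L_e / r_min = 128.00 / 1.400 = 91.4

λ ≈ 91.4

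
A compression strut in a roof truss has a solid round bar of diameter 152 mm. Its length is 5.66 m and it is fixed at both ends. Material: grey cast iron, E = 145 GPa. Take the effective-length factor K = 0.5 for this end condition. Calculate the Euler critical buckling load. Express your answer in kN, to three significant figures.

P_cr ≈ 4680 kN

I = πd⁴/64 = π×152⁴/64 = 2.620×10^7 mm⁴
I = 2.620×10^7 mm⁴ = 2.620×10^-5 m⁴
Effective length L_e = K·L = 0.5 × 5.66 = 2.830 m
P_cr = π²EI / L_e² = π² × 145×10⁹ × 2.620×10^-5 / 2.830² = 4.682×10^6 N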